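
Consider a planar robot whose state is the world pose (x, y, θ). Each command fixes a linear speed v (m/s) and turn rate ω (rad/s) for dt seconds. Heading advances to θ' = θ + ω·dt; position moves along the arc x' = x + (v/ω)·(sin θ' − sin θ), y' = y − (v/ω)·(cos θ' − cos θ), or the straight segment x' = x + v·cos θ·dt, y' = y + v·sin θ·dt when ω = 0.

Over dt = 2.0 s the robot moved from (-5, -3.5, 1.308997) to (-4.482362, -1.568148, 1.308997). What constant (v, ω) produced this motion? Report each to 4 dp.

v = 1.0000, ω = 0.0000

Δθ = 1.308997 − 1.308997 = 0.000000
ω = Δθ/dt = 0.000000/2.0 = 0.0000
ω = 0 → v = (Δx·cos θ + Δy·sin θ)/dt = 1.0000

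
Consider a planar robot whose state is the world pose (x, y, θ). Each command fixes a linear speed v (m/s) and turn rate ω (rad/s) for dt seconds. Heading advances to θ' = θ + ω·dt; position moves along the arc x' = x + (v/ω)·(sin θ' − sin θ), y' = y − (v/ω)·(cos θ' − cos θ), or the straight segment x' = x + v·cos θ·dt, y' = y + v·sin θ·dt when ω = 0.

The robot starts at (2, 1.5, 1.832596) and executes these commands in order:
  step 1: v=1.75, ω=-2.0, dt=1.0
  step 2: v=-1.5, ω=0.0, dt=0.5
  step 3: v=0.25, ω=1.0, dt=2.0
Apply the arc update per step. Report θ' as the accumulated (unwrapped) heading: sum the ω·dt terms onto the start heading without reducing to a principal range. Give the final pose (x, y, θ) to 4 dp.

step 1: θ'=-0.1674 (R=-0.8750) → pose (2.9910, 2.5892, -0.1674)
step 2: θ'=-0.1674 (straight) → pose (2.2515, 2.7142, -0.1674)
step 3: θ'=1.8326 (R=0.2500) → pose (2.5346, 3.0254, 1.8326)

(2.5346, 3.0254, 1.8326)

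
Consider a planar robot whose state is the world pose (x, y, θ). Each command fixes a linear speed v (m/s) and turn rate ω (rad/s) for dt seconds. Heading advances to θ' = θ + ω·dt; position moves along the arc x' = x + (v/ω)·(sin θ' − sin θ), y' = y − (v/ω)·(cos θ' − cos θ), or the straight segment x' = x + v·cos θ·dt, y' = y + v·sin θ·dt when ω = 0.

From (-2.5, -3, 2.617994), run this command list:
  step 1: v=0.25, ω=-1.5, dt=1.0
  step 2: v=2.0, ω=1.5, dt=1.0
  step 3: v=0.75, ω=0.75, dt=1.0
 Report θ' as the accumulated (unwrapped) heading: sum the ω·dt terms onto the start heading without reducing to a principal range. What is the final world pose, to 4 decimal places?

step 1: θ'=1.1180 (R=-0.1667) → pose (-2.5665, -2.7827, 1.1180)
step 2: θ'=2.6180 (R=1.3333) → pose (-3.0988, -1.0447, 2.6180)
step 3: θ'=3.3680 (R=1.0000) → pose (-3.8233, -0.9363, 3.3680)

(-3.8233, -0.9363, 3.3680)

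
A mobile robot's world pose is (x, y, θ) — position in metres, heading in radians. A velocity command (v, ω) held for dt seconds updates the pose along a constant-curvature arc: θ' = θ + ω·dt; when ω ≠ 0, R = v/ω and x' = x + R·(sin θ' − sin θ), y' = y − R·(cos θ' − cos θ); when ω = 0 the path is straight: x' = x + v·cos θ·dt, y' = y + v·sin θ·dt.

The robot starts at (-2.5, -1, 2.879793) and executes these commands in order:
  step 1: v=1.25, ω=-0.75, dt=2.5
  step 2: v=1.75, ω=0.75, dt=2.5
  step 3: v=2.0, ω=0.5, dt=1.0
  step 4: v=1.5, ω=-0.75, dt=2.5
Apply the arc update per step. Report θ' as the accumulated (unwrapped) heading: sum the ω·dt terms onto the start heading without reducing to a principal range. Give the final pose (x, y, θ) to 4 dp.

step 1: θ'=1.0048 (R=-1.6667) → pose (-3.4754, 1.5036, 1.0048)
step 2: θ'=2.8798 (R=2.3333) → pose (-4.8409, 5.0088, 2.8798)
step 3: θ'=3.3798 (R=4.0000) → pose (-6.8200, 5.0321, 3.3798)
step 4: θ'=1.5048 (R=-2.0000) → pose (-9.2876, 7.1075, 1.5048)

(-9.2876, 7.1075, 1.5048)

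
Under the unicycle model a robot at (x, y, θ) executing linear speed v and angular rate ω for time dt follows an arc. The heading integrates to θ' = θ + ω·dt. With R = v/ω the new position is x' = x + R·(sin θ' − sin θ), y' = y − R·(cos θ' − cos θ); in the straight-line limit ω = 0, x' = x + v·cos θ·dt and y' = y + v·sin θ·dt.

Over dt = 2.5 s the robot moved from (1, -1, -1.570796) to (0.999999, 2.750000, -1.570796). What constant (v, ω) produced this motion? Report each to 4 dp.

Δθ = -1.570796 − -1.570796 = 0.000000
ω = Δθ/dt = 0.000000/2.5 = 0.0000
ω = 0 → v = (Δx·cos θ + Δy·sin θ)/dt = -1.5000

v = -1.5000, ω = 0.0000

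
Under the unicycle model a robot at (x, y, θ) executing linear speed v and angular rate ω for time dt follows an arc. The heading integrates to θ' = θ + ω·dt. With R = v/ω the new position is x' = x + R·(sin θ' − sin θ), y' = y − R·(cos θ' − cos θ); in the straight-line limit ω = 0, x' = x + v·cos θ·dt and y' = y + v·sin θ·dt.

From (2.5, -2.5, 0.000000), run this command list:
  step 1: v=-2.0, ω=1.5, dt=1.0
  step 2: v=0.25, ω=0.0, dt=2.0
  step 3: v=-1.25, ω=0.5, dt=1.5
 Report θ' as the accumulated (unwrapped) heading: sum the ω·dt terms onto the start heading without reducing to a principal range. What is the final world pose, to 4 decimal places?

step 1: θ'=1.5000 (R=-1.3333) → pose (1.1700, -3.7390, 1.5000)
step 2: θ'=1.5000 (straight) → pose (1.2054, -3.2403, 1.5000)
step 3: θ'=2.2500 (R=-2.5000) → pose (1.7539, -4.9875, 2.2500)

(1.7539, -4.9875, 2.2500)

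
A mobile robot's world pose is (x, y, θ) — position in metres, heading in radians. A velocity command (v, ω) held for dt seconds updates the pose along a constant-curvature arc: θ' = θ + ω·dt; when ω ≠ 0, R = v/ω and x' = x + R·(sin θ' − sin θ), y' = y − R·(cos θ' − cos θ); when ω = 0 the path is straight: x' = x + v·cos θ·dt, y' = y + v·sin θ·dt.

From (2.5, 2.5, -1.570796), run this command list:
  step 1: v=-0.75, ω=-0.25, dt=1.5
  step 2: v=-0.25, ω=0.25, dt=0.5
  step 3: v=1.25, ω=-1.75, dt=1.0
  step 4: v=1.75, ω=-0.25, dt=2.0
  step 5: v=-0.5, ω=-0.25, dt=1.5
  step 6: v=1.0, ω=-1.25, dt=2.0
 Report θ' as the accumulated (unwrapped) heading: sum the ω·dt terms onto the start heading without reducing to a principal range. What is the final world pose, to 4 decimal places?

step 1: θ'=-1.9458 (R=3.0000) → pose (2.7085, 3.5988, -1.9458)
step 2: θ'=-1.8208 (R=-1.0000) → pose (2.7469, 3.7177, -1.8208)
step 3: θ'=-3.5708 (R=-0.7143) → pose (1.7576, 3.2449, -3.5708)
step 4: θ'=-4.0708 (R=-7.0000) → pose (-0.9374, 5.4207, -4.0708)
step 5: θ'=-4.4458 (R=2.0000) → pose (-0.6104, 4.7506, -4.4458)
step 6: θ'=-6.9458 (R=-0.8000) → pose (0.6535, 5.5921, -6.9458)

(0.6535, 5.5921, -6.9458)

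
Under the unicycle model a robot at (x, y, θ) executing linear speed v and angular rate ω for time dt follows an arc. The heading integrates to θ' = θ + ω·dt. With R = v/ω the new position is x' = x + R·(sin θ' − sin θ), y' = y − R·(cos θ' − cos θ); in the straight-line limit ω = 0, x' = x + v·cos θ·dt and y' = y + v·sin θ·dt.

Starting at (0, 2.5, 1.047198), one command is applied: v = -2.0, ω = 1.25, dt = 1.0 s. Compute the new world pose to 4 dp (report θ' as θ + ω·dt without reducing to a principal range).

(0.1895, 0.6373, 2.2972)

θ' = 1.0472 + 1.25·1.0 = 2.2972
R = v/ω = -2.0/1.25 = -1.6000
x' = 0 + -1.6000·(sin 2.2972 − sin 1.0472) = 0.1895
y' = 2.5 − -1.6000·(cos 2.2972 − cos 1.0472) = 0.6373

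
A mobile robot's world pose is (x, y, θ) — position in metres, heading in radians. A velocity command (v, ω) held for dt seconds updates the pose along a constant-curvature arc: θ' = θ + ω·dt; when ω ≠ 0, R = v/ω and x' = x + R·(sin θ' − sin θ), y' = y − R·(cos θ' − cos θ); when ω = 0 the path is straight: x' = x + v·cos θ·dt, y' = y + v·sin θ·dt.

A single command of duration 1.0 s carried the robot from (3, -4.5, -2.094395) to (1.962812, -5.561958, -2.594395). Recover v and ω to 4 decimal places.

v = 1.5000, ω = -0.5000

Δθ = -2.594395 − -2.094395 = -0.500000
ω = Δθ/dt = -0.500000/1.0 = -0.5000
R = −Δy/(cos θ' − cos θ) = -3.0000
v = R·ω = -3.0000·-0.5000 = 1.5000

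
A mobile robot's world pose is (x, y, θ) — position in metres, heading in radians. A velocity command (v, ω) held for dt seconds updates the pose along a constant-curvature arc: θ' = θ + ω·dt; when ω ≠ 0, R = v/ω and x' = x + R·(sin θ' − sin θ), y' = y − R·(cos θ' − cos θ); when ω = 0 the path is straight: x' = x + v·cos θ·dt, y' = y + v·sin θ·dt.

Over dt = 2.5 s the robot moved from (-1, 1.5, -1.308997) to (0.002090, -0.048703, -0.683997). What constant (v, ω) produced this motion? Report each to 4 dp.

Δθ = -0.683997 − -1.308997 = 0.625000
ω = Δθ/dt = 0.625000/2.5 = 0.2500
R = −Δy/(cos θ' − cos θ) = 3.0000
v = R·ω = 3.0000·0.2500 = 0.7500

v = 0.7500, ω = 0.2500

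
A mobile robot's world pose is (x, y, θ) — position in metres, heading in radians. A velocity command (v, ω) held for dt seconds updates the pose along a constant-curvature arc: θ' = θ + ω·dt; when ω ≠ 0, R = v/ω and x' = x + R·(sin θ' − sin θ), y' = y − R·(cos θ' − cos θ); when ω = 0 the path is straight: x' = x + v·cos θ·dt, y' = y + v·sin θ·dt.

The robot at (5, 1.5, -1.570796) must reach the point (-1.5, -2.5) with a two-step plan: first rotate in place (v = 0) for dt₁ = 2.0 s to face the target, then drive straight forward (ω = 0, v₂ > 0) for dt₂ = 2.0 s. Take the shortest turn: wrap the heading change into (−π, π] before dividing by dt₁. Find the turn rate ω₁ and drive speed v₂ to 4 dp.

ω₁ = -0.5096, v₂ = 3.8161

heading to target = atan2(-2.5−1.5, -1.5−5) = -2.5899
Δθ = wrap(-2.5899 − -1.5708) = -1.0191; ω₁ = Δθ/dt₁ = -0.5096
distance = √((-1.5−5)² + (-2.5−1.5)²) = 7.6322; v₂ = distance/dt₂ = 3.8161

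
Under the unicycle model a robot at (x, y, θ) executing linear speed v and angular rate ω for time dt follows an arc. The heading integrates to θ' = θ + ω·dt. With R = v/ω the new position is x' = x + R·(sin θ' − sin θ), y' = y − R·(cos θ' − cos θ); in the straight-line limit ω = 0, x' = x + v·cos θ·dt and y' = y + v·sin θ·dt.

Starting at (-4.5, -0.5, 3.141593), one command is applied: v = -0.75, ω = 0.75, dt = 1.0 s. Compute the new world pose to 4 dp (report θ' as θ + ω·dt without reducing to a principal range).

(-3.8184, -0.2317, 3.8916)

θ' = 3.1416 + 0.75·1.0 = 3.8916
R = v/ω = -0.75/0.75 = -1.0000
x' = -4.5 + -1.0000·(sin 3.8916 − sin 3.1416) = -3.8184
y' = -0.5 − -1.0000·(cos 3.8916 − cos 3.1416) = -0.2317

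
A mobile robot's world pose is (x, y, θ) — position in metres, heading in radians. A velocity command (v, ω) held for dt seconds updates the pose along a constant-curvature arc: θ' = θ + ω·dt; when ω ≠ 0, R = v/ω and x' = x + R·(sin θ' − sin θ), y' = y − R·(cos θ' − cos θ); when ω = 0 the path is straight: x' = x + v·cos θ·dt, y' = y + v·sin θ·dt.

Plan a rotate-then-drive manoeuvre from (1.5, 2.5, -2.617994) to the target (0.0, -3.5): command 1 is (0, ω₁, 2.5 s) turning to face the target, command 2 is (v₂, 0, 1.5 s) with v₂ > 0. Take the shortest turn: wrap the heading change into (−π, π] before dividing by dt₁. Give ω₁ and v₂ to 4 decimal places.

ω₁ = 0.3209, v₂ = 4.1231

heading to target = atan2(-3.5−2.5, 0−1.5) = -1.8158
Δθ = wrap(-1.8158 − -2.6180) = 0.8022; ω₁ = Δθ/dt₁ = 0.3209
distance = √((0−1.5)² + (-3.5−2.5)²) = 6.1847; v₂ = distance/dt₂ = 4.1231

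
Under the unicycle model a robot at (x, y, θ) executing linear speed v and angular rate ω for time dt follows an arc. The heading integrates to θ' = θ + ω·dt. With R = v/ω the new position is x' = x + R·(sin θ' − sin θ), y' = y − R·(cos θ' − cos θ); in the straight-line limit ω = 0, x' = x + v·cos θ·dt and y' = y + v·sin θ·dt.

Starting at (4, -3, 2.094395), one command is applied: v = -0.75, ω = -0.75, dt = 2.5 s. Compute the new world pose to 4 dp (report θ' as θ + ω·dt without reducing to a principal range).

θ' = 2.0944 + -0.75·2.5 = 0.2194
R = v/ω = -0.75/-0.75 = 1.0000
x' = 4 + 1.0000·(sin 0.2194 − sin 2.0944) = 3.3516
y' = -3 − 1.0000·(cos 0.2194 − cos 2.0944) = -4.4760

(3.3516, -4.4760, 0.2194)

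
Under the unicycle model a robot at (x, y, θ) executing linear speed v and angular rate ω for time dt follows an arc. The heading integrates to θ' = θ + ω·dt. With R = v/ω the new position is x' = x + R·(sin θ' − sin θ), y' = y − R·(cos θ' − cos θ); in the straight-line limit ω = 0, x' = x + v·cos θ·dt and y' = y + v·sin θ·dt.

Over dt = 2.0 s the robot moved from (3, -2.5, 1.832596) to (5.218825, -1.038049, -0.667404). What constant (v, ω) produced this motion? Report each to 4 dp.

v = 1.7500, ω = -1.2500

Δθ = -0.667404 − 1.832596 = -2.500000
ω = Δθ/dt = -2.500000/2.0 = -1.2500
R = Δx/(sin θ' − sin θ) = -1.4000
v = R·ω = -1.4000·-1.2500 = 1.7500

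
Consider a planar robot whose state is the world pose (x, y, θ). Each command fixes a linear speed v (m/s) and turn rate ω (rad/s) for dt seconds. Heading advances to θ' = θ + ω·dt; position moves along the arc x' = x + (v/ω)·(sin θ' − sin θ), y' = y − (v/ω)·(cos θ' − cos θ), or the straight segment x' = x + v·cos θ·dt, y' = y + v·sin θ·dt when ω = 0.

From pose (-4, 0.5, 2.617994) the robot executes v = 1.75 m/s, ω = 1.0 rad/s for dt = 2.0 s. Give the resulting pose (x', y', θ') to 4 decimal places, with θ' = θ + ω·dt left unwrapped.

θ' = 2.6180 + 1.0·2.0 = 4.6180
R = v/ω = 1.75/1.0 = 1.7500
x' = -4 + 1.7500·(sin 4.6180 − sin 2.6180) = -6.6172
y' = 0.5 − 1.7500·(cos 4.6180 − cos 2.6180) = -0.8506

(-6.6172, -0.8506, 4.6180)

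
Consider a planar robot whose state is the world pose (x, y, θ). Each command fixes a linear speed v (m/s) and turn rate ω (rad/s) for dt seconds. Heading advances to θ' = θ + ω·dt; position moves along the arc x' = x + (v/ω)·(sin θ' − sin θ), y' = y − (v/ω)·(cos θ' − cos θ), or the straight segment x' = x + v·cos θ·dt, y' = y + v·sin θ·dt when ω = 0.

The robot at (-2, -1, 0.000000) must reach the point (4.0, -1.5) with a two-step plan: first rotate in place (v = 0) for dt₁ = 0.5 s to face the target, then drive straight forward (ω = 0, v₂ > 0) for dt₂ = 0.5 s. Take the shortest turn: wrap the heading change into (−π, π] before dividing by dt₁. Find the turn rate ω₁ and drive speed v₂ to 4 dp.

heading to target = atan2(-1.5−-1, 4−-2) = -0.0831
Δθ = wrap(-0.0831 − 0.0000) = -0.0831; ω₁ = Δθ/dt₁ = -0.1663
distance = √((4−-2)² + (-1.5−-1)²) = 6.0208; v₂ = distance/dt₂ = 12.0416

ω₁ = -0.1663, v₂ = 12.0416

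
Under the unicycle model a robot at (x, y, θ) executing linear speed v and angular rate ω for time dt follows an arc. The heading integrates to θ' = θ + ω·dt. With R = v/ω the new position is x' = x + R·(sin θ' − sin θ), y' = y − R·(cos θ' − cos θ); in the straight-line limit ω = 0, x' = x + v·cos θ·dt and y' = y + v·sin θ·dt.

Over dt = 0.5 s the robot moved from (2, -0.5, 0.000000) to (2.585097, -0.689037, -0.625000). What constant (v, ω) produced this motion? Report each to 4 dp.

v = 1.2500, ω = -1.2500

Δθ = -0.625000 − 0.000000 = -0.625000
ω = Δθ/dt = -0.625000/0.5 = -1.2500
R = Δx/(sin θ' − sin θ) = -1.0000
v = R·ω = -1.0000·-1.2500 = 1.2500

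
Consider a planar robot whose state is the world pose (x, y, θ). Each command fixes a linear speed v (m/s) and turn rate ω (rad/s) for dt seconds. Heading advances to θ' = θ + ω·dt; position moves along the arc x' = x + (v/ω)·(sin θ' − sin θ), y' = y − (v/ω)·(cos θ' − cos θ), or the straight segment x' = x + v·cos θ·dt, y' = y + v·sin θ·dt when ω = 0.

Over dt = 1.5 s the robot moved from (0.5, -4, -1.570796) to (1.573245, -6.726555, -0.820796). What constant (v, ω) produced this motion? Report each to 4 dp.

Δθ = -0.820796 − -1.570796 = 0.750000
ω = Δθ/dt = 0.750000/1.5 = 0.5000
R = −Δy/(cos θ' − cos θ) = 4.0000
v = R·ω = 4.0000·0.5000 = 2.0000

v = 2.0000, ω = 0.5000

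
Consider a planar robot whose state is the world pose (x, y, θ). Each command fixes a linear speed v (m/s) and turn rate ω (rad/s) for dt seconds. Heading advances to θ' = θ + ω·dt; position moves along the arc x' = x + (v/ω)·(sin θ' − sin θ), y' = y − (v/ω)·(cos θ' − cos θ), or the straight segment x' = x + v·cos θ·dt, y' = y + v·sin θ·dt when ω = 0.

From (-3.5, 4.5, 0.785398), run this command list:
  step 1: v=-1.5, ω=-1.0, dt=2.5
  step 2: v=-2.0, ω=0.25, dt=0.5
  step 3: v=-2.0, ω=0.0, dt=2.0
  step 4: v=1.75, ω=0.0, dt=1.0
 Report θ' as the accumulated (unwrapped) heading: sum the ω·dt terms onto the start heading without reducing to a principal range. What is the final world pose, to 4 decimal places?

(-5.9217, 9.0213, -1.5896)

step 1: θ'=-1.7146 (R=1.5000) → pose (-6.0452, 5.7756, -1.7146)
step 2: θ'=-1.5896 (R=-8.0000) → pose (-5.9640, 6.7717, -1.5896)
step 3: θ'=-1.5896 (straight) → pose (-5.8888, 10.7710, -1.5896)
step 4: θ'=-1.5896 (straight) → pose (-5.9217, 9.0213, -1.5896)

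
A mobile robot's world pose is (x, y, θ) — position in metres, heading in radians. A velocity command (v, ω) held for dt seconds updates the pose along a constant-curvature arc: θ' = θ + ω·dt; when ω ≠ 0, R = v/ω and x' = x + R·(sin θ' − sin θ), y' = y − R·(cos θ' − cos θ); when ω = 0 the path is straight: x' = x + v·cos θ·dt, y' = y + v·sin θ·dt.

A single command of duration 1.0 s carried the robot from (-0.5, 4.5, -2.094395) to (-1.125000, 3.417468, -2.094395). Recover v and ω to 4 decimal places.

v = 1.2500, ω = 0.0000

Δθ = -2.094395 − -2.094395 = 0.000000
ω = Δθ/dt = 0.000000/1.0 = 0.0000
ω = 0 → v = (Δx·cos θ + Δy·sin θ)/dt = 1.2500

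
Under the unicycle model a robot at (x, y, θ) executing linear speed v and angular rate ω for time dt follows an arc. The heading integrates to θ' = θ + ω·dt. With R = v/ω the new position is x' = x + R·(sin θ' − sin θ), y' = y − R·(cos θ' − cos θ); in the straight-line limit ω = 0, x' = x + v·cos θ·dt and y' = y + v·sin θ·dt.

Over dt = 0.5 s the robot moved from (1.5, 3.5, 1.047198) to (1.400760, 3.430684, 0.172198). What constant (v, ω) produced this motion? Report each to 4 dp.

v = -0.2500, ω = -1.7500

Δθ = 0.172198 − 1.047198 = -0.875000
ω = Δθ/dt = -0.875000/0.5 = -1.7500
R = Δx/(sin θ' − sin θ) = 0.1429
v = R·ω = 0.1429·-1.7500 = -0.2500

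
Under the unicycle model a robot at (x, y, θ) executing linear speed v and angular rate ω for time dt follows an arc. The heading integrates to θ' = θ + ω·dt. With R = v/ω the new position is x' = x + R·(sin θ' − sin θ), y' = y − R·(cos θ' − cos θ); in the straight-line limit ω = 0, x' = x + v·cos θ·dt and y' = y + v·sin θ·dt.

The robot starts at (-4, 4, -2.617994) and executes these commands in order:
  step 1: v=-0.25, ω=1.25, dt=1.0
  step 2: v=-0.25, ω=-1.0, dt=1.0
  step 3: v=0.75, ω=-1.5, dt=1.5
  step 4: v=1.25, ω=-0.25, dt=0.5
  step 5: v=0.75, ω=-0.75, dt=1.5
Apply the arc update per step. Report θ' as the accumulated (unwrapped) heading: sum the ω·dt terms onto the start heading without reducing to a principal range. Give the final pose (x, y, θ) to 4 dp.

(-4.1048, 6.2620, -5.8680)

step 1: θ'=-1.3680 (R=-0.2000) → pose (-3.9041, 4.2135, -1.3680)
step 2: θ'=-2.3680 (R=0.2500) → pose (-3.8339, 4.4427, -2.3680)
step 3: θ'=-4.6180 (R=-0.5000) → pose (-4.6810, 4.7533, -4.6180)
step 4: θ'=-4.7430 (R=-5.0000) → pose (-4.7010, 5.3775, -4.7430)
step 5: θ'=-5.8680 (R=-1.0000) → pose (-4.1048, 6.2620, -5.8680)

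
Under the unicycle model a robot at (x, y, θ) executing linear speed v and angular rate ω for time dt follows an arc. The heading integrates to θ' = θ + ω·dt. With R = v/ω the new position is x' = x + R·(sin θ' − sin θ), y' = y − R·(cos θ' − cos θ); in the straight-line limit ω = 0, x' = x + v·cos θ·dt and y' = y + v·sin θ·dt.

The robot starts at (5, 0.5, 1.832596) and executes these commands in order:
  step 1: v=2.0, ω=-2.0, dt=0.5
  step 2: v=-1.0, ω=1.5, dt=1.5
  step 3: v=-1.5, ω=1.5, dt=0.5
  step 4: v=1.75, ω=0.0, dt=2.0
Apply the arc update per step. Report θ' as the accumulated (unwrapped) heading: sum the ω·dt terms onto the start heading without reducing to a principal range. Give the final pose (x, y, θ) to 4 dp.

(3.6792, -1.6853, 3.8326)

step 1: θ'=0.8326 (R=-1.0000) → pose (5.2262, 1.4318, 0.8326)
step 2: θ'=3.0826 (R=-0.6667) → pose (5.6801, 0.3176, 3.0826)
step 3: θ'=3.8326 (R=-1.0000) → pose (6.3763, 0.5453, 3.8326)
step 4: θ'=3.8326 (straight) → pose (3.6792, -1.6853, 3.8326)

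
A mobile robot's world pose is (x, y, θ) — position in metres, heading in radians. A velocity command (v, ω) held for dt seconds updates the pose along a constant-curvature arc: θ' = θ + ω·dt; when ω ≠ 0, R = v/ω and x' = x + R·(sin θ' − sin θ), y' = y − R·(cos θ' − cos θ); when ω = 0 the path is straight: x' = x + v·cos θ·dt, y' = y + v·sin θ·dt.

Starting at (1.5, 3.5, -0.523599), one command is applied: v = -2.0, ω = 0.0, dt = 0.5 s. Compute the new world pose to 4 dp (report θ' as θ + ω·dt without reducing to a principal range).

θ' = -0.5236 + 0.0·0.5 = -0.5236
ω = 0 → straight: x' = 1.5 + -2.0·cos(-0.5236)·0.5 = 0.6340
y' = 3.5 + -2.0·sin(-0.5236)·0.5 = 4.0000

(0.6340, 4.0000, -0.5236)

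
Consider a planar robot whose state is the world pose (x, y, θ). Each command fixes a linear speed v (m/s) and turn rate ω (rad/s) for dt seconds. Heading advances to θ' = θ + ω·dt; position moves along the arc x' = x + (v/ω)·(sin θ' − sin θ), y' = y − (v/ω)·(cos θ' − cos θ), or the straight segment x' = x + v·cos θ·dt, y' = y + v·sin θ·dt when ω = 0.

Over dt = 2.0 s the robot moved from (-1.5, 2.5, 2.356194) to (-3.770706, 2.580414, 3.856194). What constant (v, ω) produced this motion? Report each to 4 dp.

v = 1.2500, ω = 0.7500

Δθ = 3.856194 − 2.356194 = 1.500000
ω = Δθ/dt = 1.500000/2.0 = 0.7500
R = Δx/(sin θ' − sin θ) = 1.6667
v = R·ω = 1.6667·0.7500 = 1.2500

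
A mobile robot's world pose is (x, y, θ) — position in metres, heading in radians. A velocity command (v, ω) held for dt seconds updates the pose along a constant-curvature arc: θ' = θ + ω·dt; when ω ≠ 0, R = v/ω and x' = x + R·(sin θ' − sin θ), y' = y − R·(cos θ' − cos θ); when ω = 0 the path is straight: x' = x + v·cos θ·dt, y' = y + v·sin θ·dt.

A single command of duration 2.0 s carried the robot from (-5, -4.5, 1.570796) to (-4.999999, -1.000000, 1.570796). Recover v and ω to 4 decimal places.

Δθ = 1.570796 − 1.570796 = 0.000000
ω = Δθ/dt = 0.000000/2.0 = 0.0000
ω = 0 → v = (Δx·cos θ + Δy·sin θ)/dt = 1.7500

v = 1.7500, ω = 0.0000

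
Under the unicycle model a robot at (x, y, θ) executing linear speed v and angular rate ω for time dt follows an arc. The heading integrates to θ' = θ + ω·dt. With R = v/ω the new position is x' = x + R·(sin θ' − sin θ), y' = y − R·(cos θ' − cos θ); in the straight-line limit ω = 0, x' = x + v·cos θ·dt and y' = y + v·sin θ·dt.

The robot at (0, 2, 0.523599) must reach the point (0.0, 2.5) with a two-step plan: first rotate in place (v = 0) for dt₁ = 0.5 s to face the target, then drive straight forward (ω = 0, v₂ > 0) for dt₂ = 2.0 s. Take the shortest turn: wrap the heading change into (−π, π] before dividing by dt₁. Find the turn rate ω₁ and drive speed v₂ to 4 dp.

ω₁ = 2.0944, v₂ = 0.2500

heading to target = atan2(2.5−2, 0−0) = 1.5708
Δθ = wrap(1.5708 − 0.5236) = 1.0472; ω₁ = Δθ/dt₁ = 2.0944
distance = √((0−0)² + (2.5−2)²) = 0.5000; v₂ = distance/dt₂ = 0.2500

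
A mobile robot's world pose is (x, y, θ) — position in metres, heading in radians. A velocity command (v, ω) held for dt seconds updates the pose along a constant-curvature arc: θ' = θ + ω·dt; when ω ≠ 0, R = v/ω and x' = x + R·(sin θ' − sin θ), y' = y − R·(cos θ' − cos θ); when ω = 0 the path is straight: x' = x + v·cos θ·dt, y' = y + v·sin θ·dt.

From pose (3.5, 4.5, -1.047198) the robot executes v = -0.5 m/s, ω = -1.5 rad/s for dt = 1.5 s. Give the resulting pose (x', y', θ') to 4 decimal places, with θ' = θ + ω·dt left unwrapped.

θ' = -1.0472 + -1.5·1.5 = -3.2972
R = v/ω = -0.5/-1.5 = 0.3333
x' = 3.5 + 0.3333·(sin -3.2972 − sin -1.0472) = 3.8403
y' = 4.5 − 0.3333·(cos -3.2972 − cos -1.0472) = 4.9960

(3.8403, 4.9960, -3.2972)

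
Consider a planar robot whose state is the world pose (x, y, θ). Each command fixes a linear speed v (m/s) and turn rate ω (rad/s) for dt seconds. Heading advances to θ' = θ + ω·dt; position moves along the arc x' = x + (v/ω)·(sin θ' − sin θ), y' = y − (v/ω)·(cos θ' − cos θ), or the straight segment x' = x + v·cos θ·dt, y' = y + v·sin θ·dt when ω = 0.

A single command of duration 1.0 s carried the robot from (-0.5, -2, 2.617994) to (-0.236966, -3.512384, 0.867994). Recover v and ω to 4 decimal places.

v = -1.7500, ω = -1.7500

Δθ = 0.867994 − 2.617994 = -1.750000
ω = Δθ/dt = -1.750000/1.0 = -1.7500
R = −Δy/(cos θ' − cos θ) = 1.0000
v = R·ω = 1.0000·-1.7500 = -1.7500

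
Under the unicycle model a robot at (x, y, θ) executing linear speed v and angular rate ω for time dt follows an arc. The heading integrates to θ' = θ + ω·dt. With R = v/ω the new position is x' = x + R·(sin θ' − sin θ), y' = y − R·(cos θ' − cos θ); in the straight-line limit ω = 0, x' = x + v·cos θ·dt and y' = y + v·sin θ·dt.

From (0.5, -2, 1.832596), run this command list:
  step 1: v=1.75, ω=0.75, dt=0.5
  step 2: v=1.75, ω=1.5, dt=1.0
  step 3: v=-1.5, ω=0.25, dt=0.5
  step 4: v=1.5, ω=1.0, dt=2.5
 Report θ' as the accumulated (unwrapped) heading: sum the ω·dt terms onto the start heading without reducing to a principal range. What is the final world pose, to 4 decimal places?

(0.1949, -3.1389, 6.3326)

step 1: θ'=2.2076 (R=2.3333) → pose (0.1222, -1.2165, 2.2076)
step 2: θ'=3.7076 (R=1.1667) → pose (-1.4415, -0.9255, 3.7076)
step 3: θ'=3.8326 (R=-6.0000) → pose (-0.8352, -0.4848, 3.8326)
step 4: θ'=6.3326 (R=1.5000) → pose (0.1949, -3.1389, 6.3326)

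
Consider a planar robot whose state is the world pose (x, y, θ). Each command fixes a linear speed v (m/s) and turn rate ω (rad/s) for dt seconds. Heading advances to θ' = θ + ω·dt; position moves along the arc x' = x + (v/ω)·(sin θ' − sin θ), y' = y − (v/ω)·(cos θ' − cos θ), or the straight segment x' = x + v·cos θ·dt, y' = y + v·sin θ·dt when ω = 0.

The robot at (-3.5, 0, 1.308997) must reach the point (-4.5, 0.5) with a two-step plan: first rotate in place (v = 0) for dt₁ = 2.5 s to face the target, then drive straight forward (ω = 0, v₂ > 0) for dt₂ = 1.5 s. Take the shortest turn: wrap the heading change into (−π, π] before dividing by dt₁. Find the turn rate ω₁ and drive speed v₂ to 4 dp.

ω₁ = 0.5476, v₂ = 0.7454

heading to target = atan2(0.5−0, -4.5−-3.5) = 2.6779
Δθ = wrap(2.6779 − 1.3090) = 1.3689; ω₁ = Δθ/dt₁ = 0.5476
distance = √((-4.5−-3.5)² + (0.5−0)²) = 1.1180; v₂ = distance/dt₂ = 0.7454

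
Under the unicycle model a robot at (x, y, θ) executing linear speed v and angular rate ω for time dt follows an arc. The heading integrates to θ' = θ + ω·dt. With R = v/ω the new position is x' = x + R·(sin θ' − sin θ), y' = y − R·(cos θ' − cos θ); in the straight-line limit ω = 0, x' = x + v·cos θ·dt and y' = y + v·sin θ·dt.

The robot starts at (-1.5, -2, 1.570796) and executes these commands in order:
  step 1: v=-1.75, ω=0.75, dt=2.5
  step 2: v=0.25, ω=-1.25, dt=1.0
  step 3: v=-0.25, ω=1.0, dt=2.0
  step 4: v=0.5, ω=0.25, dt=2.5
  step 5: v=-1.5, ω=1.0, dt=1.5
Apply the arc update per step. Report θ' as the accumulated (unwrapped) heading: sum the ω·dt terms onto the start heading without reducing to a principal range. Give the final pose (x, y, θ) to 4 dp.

(-0.0666, -3.9972, 6.3208)

step 1: θ'=3.4458 (R=-2.3333) → pose (1.5322, -4.2262, 3.4458)
step 2: θ'=2.1958 (R=-0.2000) → pose (1.3101, -4.1524, 2.1958)
step 3: θ'=4.1958 (R=-0.2500) → pose (1.7303, -4.1296, 4.1958)
step 4: θ'=4.8208 (R=2.0000) → pose (1.4810, -5.3338, 4.8208)
step 5: θ'=6.3208 (R=-1.5000) → pose (-0.0666, -3.9972, 6.3208)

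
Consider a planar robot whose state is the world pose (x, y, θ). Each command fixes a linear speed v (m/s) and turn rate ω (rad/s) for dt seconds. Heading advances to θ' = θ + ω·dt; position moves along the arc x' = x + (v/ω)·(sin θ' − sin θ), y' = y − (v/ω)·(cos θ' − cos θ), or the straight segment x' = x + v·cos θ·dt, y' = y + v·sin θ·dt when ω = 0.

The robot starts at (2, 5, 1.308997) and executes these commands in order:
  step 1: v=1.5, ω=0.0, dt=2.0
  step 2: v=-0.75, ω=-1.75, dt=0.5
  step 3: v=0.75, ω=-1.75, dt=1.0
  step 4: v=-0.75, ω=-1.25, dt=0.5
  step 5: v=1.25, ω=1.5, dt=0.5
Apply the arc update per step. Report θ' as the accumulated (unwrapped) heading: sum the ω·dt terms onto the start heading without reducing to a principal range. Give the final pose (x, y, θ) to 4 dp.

step 1: θ'=1.3090 (straight) → pose (2.7765, 7.8978, 1.3090)
step 2: θ'=0.4340 (R=0.4286) → pose (2.5427, 7.6199, 0.4340)
step 3: θ'=-1.3160 (R=-0.4286) → pose (3.1377, 7.3390, -1.3160)
step 4: θ'=-1.9410 (R=0.6000) → pose (3.1589, 7.7074, -1.9410)
step 5: θ'=-1.1910 (R=0.8333) → pose (3.1619, 7.0969, -1.1910)

(3.1619, 7.0969, -1.1910)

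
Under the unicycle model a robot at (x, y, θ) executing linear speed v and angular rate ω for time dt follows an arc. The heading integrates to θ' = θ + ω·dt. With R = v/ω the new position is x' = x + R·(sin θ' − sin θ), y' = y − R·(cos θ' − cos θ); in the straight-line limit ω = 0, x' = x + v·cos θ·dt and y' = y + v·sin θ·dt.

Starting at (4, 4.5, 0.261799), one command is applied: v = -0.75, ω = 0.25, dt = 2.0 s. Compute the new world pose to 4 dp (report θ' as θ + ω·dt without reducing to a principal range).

θ' = 0.2618 + 0.25·2.0 = 0.7618
R = v/ω = -0.75/0.25 = -3.0000
x' = 4 + -3.0000·(sin 0.7618 − sin 0.2618) = 2.7058
y' = 4.5 − -3.0000·(cos 0.7618 − cos 0.2618) = 3.7730

(2.7058, 3.7730, 0.7618)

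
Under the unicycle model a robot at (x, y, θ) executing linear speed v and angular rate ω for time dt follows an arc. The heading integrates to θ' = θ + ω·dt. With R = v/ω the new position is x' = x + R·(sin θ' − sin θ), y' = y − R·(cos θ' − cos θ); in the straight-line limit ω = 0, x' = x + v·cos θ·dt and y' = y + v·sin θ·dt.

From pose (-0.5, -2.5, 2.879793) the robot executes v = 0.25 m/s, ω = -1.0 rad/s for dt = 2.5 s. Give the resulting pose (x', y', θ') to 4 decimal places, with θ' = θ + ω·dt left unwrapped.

θ' = 2.8798 + -1.0·2.5 = 0.3798
R = v/ω = 0.25/-1.0 = -0.2500
x' = -0.5 + -0.2500·(sin 0.3798 − sin 2.8798) = -0.5280
y' = -2.5 − -0.2500·(cos 0.3798 − cos 2.8798) = -2.0263

(-0.5280, -2.0263, 0.3798)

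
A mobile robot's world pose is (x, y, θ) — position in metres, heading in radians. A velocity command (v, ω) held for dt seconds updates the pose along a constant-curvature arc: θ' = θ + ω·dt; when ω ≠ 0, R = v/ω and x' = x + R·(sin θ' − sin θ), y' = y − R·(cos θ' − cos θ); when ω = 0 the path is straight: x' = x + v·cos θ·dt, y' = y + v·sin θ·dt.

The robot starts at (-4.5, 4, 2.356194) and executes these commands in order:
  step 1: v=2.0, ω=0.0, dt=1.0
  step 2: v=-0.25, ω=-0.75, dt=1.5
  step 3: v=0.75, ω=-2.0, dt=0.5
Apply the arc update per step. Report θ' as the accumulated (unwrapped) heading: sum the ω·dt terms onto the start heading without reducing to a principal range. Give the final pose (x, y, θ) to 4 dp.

step 1: θ'=2.3562 (straight) → pose (-5.9142, 5.4142, 2.3562)
step 2: θ'=1.2312 (R=0.3333) → pose (-5.8356, 5.0675, 1.2312)
step 3: θ'=0.2312 (R=-0.3750) → pose (-5.5680, 5.3076, 0.2312)

(-5.5680, 5.3076, 0.2312)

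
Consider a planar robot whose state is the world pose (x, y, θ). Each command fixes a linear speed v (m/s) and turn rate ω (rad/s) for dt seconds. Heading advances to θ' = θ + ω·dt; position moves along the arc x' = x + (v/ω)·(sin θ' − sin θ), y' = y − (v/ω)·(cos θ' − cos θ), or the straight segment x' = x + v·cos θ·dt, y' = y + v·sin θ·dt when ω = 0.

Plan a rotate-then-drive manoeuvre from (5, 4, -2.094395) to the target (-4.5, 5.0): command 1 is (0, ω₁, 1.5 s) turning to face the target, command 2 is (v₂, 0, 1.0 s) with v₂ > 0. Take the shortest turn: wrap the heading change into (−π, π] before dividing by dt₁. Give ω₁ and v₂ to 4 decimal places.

ω₁ = -0.7680, v₂ = 9.5525

heading to target = atan2(5−4, -4.5−5) = 3.0367
Δθ = wrap(3.0367 − -2.0944) = -1.1521; ω₁ = Δθ/dt₁ = -0.7680
distance = √((-4.5−5)² + (5−4)²) = 9.5525; v₂ = distance/dt₂ = 9.5525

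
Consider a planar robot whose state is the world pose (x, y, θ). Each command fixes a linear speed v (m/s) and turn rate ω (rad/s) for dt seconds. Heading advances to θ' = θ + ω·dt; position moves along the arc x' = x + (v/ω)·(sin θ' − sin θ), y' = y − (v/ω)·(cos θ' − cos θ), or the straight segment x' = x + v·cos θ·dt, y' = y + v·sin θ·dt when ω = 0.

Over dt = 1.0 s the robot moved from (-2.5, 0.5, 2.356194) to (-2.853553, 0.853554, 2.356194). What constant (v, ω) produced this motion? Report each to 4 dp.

Δθ = 2.356194 − 2.356194 = 0.000000
ω = Δθ/dt = 0.000000/1.0 = 0.0000
ω = 0 → v = (Δx·cos θ + Δy·sin θ)/dt = 0.5000

v = 0.5000, ω = 0.0000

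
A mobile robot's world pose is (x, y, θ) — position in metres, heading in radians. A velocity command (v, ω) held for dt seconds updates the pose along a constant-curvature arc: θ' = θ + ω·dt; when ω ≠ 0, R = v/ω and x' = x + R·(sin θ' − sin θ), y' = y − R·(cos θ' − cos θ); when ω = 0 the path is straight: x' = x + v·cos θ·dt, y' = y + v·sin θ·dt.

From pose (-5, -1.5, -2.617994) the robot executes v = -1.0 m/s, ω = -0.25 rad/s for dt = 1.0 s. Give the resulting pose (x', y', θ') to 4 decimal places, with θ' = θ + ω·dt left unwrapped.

θ' = -2.6180 + -0.25·1.0 = -2.8680
R = v/ω = -1.0/-0.25 = 4.0000
x' = -5 + 4.0000·(sin -2.8680 − sin -2.6180) = -4.0808
y' = -1.5 − 4.0000·(cos -2.8680 − cos -2.6180) = -1.1129

(-4.0808, -1.1129, -2.8680)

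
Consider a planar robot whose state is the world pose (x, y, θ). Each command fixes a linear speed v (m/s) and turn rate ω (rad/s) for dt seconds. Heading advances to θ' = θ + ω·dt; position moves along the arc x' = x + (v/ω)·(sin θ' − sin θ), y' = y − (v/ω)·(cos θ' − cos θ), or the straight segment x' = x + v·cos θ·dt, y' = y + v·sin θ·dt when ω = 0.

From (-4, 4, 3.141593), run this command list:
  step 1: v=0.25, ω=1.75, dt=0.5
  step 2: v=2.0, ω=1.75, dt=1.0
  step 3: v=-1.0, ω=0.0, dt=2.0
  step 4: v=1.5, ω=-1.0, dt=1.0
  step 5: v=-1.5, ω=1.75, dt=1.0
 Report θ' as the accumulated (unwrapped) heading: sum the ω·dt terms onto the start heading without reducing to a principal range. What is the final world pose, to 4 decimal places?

step 1: θ'=4.0166 (R=0.1429) → pose (-4.1096, 3.9487, 4.0166)
step 2: θ'=5.7666 (R=1.1429) → pose (-3.7969, 2.2224, 5.7666)
step 3: θ'=5.7666 (straight) → pose (-5.5360, 3.2103, 5.7666)
step 4: θ'=4.7666 (R=-1.5000) → pose (-4.7790, 1.9873, 4.7666)
step 5: θ'=6.5166 (R=-0.8571) → pose (-5.8332, 2.7747, 6.5166)

(-5.8332, 2.7747, 6.5166)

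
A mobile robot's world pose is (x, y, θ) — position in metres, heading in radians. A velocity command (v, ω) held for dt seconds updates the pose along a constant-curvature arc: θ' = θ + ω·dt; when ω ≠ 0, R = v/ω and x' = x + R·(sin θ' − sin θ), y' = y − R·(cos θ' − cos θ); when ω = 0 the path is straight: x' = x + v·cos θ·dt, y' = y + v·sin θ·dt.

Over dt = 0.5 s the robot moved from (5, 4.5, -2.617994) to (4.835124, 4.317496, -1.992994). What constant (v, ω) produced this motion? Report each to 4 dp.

Δθ = -1.992994 − -2.617994 = 0.625000
ω = Δθ/dt = 0.625000/0.5 = 1.2500
R = −Δy/(cos θ' − cos θ) = 0.4000
v = R·ω = 0.4000·1.2500 = 0.5000

v = 0.5000, ω = 1.2500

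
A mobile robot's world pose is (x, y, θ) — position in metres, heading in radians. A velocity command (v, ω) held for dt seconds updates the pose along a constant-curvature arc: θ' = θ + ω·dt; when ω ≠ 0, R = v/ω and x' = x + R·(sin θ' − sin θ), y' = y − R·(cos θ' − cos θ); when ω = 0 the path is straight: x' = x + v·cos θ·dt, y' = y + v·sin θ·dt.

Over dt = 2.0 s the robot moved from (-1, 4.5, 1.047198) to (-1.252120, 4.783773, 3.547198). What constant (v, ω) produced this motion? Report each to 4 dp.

v = 0.2500, ω = 1.2500

Δθ = 3.547198 − 1.047198 = 2.500000
ω = Δθ/dt = 2.500000/2.0 = 1.2500
R = −Δy/(cos θ' − cos θ) = 0.2000
v = R·ω = 0.2000·1.2500 = 0.2500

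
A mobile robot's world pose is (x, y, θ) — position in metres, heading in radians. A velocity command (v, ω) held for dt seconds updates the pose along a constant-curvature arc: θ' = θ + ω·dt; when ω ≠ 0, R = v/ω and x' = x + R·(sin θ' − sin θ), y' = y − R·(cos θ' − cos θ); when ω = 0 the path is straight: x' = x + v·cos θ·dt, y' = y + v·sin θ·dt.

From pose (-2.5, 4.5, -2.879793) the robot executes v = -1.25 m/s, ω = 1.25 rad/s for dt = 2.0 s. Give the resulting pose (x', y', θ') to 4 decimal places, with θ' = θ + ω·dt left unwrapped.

θ' = -2.8798 + 1.25·2.0 = -0.3798
R = v/ω = -1.25/1.25 = -1.0000
x' = -2.5 + -1.0000·(sin -0.3798 − sin -2.8798) = -2.3881
y' = 4.5 − -1.0000·(cos -0.3798 − cos -2.8798) = 6.3947

(-2.3881, 6.3947, -0.3798)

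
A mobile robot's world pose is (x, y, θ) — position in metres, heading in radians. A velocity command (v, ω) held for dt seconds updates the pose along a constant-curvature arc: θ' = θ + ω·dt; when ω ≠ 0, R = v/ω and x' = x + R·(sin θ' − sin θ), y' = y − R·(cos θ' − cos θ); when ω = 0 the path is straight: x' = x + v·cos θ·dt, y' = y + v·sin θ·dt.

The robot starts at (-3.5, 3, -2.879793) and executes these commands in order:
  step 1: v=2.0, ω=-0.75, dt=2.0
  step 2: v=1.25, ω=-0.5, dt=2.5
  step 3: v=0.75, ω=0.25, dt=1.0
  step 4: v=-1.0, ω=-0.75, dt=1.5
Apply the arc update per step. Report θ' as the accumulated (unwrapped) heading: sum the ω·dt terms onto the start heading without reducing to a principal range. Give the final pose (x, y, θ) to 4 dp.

(-6.6751, 7.5562, -6.5048)

step 1: θ'=-4.3798 (R=-2.6667) → pose (-6.7107, 4.7051, -4.3798)
step 2: θ'=-5.6298 (R=-2.5000) → pose (-5.8674, 7.5065, -5.6298)
step 3: θ'=-5.3798 (R=3.0000) → pose (-5.3348, 8.0317, -5.3798)
step 4: θ'=-6.5048 (R=1.3333) → pose (-6.6751, 7.5562, -6.5048)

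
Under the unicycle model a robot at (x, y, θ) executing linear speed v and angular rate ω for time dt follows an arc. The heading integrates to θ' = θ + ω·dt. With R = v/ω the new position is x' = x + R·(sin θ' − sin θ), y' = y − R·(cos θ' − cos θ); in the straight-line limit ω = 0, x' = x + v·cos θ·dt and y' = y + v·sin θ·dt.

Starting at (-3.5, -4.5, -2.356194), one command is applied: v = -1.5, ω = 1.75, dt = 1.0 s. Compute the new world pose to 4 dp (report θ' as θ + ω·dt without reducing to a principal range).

(-3.6177, -3.1895, -0.6062)

θ' = -2.3562 + 1.75·1.0 = -0.6062
R = v/ω = -1.5/1.75 = -0.8571
x' = -3.5 + -0.8571·(sin -0.6062 − sin -2.3562) = -3.6177
y' = -4.5 − -0.8571·(cos -0.6062 − cos -2.3562) = -3.1895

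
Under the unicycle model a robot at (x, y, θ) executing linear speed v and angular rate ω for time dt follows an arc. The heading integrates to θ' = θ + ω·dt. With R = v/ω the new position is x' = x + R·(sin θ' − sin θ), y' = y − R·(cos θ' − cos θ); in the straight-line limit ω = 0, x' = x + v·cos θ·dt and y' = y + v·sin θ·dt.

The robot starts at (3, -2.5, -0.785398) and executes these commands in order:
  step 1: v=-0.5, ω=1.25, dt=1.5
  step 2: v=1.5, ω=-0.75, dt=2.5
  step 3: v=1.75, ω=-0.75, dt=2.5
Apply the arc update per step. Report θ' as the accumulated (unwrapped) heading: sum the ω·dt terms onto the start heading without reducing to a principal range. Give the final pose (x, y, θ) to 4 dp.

(4.9797, -5.8275, -2.6604)

step 1: θ'=1.0896 (R=-0.4000) → pose (2.3626, -2.5977, 1.0896)
step 2: θ'=-0.7854 (R=-2.0000) → pose (5.5497, -2.1092, -0.7854)
step 3: θ'=-2.6604 (R=-2.3333) → pose (4.9797, -5.8275, -2.6604)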